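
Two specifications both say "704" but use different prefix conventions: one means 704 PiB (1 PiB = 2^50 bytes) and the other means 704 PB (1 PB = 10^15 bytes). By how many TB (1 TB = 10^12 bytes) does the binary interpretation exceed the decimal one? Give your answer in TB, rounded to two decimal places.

88,633.53 TB

704 PiB = 704 × 1,125,899,906,842,624 = 792,633,534,417,207,296 bytes
704 PB = 704 × 1,000,000,000,000,000 = 704,000,000,000,000,000 bytes
difference = 88,633,534,417,207,296 bytes
88,633,534,417,207,296 / 1,000,000,000,000 = 88,633.53 TB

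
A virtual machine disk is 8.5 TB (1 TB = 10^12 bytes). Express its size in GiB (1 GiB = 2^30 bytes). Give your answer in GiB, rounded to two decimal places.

8.5 TB = 8.5 × 10^12 bytes = 8,500,000,000,000 bytes
1 GiB = 1,073,741,824 bytes
8,500,000,000,000 / 1,073,741,824 = 7,916.24 GiB

7,916.24 GiB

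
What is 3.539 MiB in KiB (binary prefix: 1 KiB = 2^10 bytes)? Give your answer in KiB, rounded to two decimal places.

3.539 MiB × 1,048,576 bytes/MiB = 3,710,910.464 bytes
1 KiB = 1,024 bytes
3,710,910.464 / 1,024 = 3,623.94 KiB

3,623.94 KiB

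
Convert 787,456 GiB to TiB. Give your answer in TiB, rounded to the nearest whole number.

787,456 GiB = 787,456 × 2^30 bytes = 845,524,441,759,744 bytes
1 TiB = 1,099,511,627,776 bytes
845,524,441,759,744 / 1,099,511,627,776 = 769 TiB

769 TiB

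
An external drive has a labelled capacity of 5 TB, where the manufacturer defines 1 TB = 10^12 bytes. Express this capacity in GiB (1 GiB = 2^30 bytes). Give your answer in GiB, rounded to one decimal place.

4,656.6 GiB

5 TB = 5 × 10^12 bytes = 5,000,000,000,000 bytes
1 GiB = 1,073,741,824 bytes
5,000,000,000,000 / 1,073,741,824 = 4,656.6 GiB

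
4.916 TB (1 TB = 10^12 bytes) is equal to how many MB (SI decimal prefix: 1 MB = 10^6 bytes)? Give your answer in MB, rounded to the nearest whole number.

4,916,000 MB

4.916 TB = 4.916 × 10^12 bytes = 4,916,000,000,000 bytes
1 MB = 10^6 bytes = 1,000,000 bytes
4,916,000,000,000 / 1,000,000 = 4,916,000 MB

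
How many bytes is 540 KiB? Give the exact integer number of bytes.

552,960 bytes

540 × 1,024 = 552,960 bytes  (1 KiB = 2^10 bytes)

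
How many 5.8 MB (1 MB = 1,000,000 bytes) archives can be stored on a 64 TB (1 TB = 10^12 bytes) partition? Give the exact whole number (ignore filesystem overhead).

11,034,482

Capacity: 64 TB = 64,000,000,000,000 bytes
Per item: 5.8 MB = 5,800,000 bytes
⌊64,000,000,000,000 / 5,800,000⌋ = 11,034,482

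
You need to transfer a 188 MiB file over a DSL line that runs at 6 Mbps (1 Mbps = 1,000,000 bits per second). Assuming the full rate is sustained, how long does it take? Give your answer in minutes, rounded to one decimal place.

188 MiB = 197,132,288 bytes = 1,577,058,304 bits
6 Mbps = 6,000,000 bits/s
time = 1,577,058,304 / 6,000,000 = 262.84 s
262.84 s / 60 = 4.4 minutes

4.4 minutes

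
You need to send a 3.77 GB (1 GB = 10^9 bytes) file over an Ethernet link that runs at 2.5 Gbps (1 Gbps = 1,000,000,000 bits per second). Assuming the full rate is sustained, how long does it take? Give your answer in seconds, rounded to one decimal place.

3.77 GB = 3,770,000,000 bytes = 30,160,000,000 bits
2.5 Gbps = 2,500,000,000 bits/s
time = 30,160,000,000 / 2,500,000,000 = 12.1 s

12.1 seconds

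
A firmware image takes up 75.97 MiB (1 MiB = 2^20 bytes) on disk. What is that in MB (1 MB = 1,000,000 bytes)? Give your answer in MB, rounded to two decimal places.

79.66 MB

75.97 MiB × 1,048,576 bytes/MiB = 79,660,318.72 bytes
1 MB = 10^6 bytes = 1,000,000 bytes
79,660,318.72 / 1,000,000 = 79.66 MB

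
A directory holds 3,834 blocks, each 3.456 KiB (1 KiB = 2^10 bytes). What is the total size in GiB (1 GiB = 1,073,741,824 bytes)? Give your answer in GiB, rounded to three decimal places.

Total = 3,834 × 3.456 KiB = 13250.304 KiB
= 13250.304 × 1,024 bytes = 13,568,311.296 bytes
1 GiB = 1,073,741,824 bytes
13,568,311.296 / 1,073,741,824 = 0.013 GiB

0.013 GiB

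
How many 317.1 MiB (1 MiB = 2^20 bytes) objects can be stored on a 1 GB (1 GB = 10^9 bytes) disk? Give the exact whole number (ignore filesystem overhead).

Capacity: 1 GB = 1,000,000,000 bytes
Per item: 317.1 MiB = 332,503,449.6 bytes
⌊1,000,000,000 / 332,503,449.6⌋ = 3

3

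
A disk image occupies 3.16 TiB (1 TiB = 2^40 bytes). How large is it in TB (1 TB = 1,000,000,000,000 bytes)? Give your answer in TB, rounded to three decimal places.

3.16 TiB × 1,099,511,627,776 bytes/TiB = 3,474,456,743,772.16 bytes
1 TB = 1,000,000,000,000 bytes
3,474,456,743,772.16 / 1,000,000,000,000 = 3.474 TB

3.474 TB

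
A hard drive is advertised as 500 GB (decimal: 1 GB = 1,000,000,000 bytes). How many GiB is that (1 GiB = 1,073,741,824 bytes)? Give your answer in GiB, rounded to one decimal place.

500 GB × 1,000,000,000 bytes/GB = 500,000,000,000 bytes
1 GiB = 2^30 bytes = 1,073,741,824 bytes
500,000,000,000 / 1,073,741,824 = 465.7 GiB

465.7 GiB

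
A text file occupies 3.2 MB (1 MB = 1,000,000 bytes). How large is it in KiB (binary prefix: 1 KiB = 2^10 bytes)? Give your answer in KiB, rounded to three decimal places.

3,125.000 KiB

3.2 MB × 1,000,000 bytes/MB = 3,200,000 bytes
1 KiB = 1,024 bytes
3,200,000 / 1,024 = 3,125.000 KiB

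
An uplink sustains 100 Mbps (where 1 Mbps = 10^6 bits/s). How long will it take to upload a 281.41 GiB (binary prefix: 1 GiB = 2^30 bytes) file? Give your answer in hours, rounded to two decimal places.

6.71 hours

281.41 GiB = 302,161,686,691.84 bytes = 2,417,293,493,534.72 bits
100 Mbps = 100,000,000 bits/s
time = 2,417,293,493,534.72 / 100,000,000 = 24,172.9349 s
24,172.9349 s / 3600 = 6.71 hours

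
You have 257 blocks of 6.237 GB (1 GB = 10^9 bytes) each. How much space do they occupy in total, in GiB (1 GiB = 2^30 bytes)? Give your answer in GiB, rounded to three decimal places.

1,492.825 GiB

Total = 257 × 6.237 GB = 1602.909 GB
= 1602.909 × 1,000,000,000 bytes = 1,602,909,000,000 bytes
1 GiB = 1,073,741,824 bytes
1,602,909,000,000 / 1,073,741,824 = 1,492.825 GiB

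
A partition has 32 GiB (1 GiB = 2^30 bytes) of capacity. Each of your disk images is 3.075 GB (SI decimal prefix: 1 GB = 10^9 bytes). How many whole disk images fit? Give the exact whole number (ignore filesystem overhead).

Capacity: 32 GiB = 34,359,738,368 bytes
Per item: 3.075 GB = 3,075,000,000 bytes
⌊34,359,738,368 / 3,075,000,000⌋ = 11

11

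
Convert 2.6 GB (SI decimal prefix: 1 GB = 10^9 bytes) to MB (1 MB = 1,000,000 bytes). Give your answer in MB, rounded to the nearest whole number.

2,600 MB

2.6 GB × 1,000,000,000 bytes/GB = 2,600,000,000 bytes
1 MB = 1,000,000 bytes
2,600,000,000 / 1,000,000 = 2,600 MB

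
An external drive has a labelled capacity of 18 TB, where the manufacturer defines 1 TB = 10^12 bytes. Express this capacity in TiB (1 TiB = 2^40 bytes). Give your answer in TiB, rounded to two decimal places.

18 TB = 18 × 10^12 bytes = 18,000,000,000,000 bytes
1 TiB = 2^40 bytes = 1,099,511,627,776 bytes
18,000,000,000,000 / 1,099,511,627,776 = 16.37 TiB

16.37 TiB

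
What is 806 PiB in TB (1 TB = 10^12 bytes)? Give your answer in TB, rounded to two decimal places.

806 PiB = 806 × 2^50 bytes = 907,475,324,915,154,944 bytes
1 TB = 1,000,000,000,000 bytes
907,475,324,915,154,944 / 1,000,000,000,000 = 907,475.32 TB

907,475.32 TB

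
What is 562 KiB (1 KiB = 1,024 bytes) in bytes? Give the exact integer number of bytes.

575,488 bytes

562 × 1,024 = 575,488 bytes  (1 KiB = 2^10 bytes)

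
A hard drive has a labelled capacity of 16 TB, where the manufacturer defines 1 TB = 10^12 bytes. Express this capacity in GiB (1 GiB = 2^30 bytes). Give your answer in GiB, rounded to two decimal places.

16 TB = 16 × 10^12 bytes = 16,000,000,000,000 bytes
1 GiB = 2^30 bytes = 1,073,741,824 bytes
16,000,000,000,000 / 1,073,741,824 = 14,901.16 GiB

14,901.16 GiB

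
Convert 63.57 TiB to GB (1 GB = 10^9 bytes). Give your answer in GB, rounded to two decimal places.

63.57 TiB × 1,099,511,627,776 bytes/TiB = 69,895,954,177,720.32 bytes
1 GB = 10^9 bytes = 1,000,000,000 bytes
69,895,954,177,720.32 / 1,000,000,000 = 69,895.95 GB

69,895.95 GB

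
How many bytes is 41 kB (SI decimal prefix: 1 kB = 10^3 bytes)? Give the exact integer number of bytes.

41 × 1,000 = 41,000 bytes  (1 kB = 10^3 bytes)

41,000 bytes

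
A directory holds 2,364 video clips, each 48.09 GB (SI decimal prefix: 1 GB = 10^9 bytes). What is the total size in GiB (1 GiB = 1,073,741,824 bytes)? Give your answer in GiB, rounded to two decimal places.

Total = 2,364 × 48.09 GB = 113684.76 GB
= 113684.76 × 1,000,000,000 bytes = 113,684,760,000,000 bytes
1 GiB = 1,073,741,824 bytes
113,684,760,000,000 / 1,073,741,824 = 105,877.18 GiB

105,877.18 GiB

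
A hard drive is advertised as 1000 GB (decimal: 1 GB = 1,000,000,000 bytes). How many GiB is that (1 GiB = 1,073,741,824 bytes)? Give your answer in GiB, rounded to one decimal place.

931.3 GiB

1000 GB = 1000 × 10^9 bytes = 1,000,000,000,000 bytes
1 GiB = 2^30 bytes = 1,073,741,824 bytes
1,000,000,000,000 / 1,073,741,824 = 931.3 GiB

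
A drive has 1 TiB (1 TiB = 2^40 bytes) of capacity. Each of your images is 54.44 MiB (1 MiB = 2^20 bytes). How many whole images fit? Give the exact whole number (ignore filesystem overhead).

19,261

Capacity: 1 TiB = 1,099,511,627,776 bytes
Per item: 54.44 MiB = 57,084,477.44 bytes
⌊1,099,511,627,776 / 57,084,477.44⌋ = 19,261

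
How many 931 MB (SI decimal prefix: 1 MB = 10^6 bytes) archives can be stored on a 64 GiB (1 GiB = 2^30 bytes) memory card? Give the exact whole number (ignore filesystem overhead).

73

Capacity: 64 GiB = 68,719,476,736 bytes
Per item: 931 MB = 931,000,000 bytes
⌊68,719,476,736 / 931,000,000⌋ = 73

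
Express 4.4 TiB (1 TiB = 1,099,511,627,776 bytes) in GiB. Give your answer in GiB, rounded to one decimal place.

4.4 TiB = 4.4 × 2^40 bytes = 4,837,851,162,214.4 bytes
1 GiB = 2^30 bytes = 1,073,741,824 bytes
4,837,851,162,214.4 / 1,073,741,824 = 4,505.6 GiB

4,505.6 GiB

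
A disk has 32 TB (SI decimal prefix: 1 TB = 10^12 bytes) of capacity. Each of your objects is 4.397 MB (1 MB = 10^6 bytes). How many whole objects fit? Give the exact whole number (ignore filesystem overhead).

Capacity: 32 TB = 32,000,000,000,000 bytes
Per item: 4.397 MB = 4,397,000 bytes
⌊32,000,000,000,000 / 4,397,000⌋ = 7,277,689

7,277,689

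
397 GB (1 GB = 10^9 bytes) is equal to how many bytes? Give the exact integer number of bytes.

397 × 1,000,000,000 = 397,000,000,000 bytes  (1 GB = 10^9 bytes)

397,000,000,000 bytes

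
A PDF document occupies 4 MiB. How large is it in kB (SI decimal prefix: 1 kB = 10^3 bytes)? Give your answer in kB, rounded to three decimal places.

4,194.304 kB

4 MiB = 4 × 2^20 bytes = 4,194,304 bytes
1 kB = 10^3 bytes = 1,000 bytes
4,194,304 / 1,000 = 4,194.304 kB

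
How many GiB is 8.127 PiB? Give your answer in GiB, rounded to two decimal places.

8.127 PiB × 1,125,899,906,842,624 bytes/PiB = 9,150,188,542,910,005.248 bytes
1 GiB = 2^30 bytes = 1,073,741,824 bytes
9,150,188,542,910,005.248 / 1,073,741,824 = 8,521,777.15 GiB

8,521,777.15 GiB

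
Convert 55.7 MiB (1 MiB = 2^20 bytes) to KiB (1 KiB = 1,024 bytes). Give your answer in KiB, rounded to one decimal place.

55.7 MiB × 1,048,576 bytes/MiB = 58,405,683.2 bytes
1 KiB = 2^10 bytes = 1,024 bytes
58,405,683.2 / 1,024 = 57,036.8 KiB

57,036.8 KiB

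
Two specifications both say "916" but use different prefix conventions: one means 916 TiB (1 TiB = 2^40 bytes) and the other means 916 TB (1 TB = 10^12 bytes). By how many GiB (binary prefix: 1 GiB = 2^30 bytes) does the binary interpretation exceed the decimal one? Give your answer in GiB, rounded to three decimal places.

84,892.522 GiB

916 TiB = 916 × 1,099,511,627,776 = 1,007,152,651,042,816 bytes
916 TB = 916 × 1,000,000,000,000 = 916,000,000,000,000 bytes
difference = 91,152,651,042,816 bytes
91,152,651,042,816 / 1,073,741,824 = 84,892.522 GiB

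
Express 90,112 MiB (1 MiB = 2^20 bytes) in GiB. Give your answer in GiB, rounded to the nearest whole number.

90,112 MiB × 1,048,576 bytes/MiB = 94,489,280,512 bytes
1 GiB = 2^30 bytes = 1,073,741,824 bytes
94,489,280,512 / 1,073,741,824 = 88 GiB

88 GiB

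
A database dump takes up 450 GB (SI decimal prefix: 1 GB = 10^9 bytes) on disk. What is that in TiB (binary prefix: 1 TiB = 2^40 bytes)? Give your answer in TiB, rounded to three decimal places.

450 GB × 1,000,000,000 bytes/GB = 450,000,000,000 bytes
1 TiB = 2^40 bytes = 1,099,511,627,776 bytes
450,000,000,000 / 1,099,511,627,776 = 0.409 TiB

0.409 TiB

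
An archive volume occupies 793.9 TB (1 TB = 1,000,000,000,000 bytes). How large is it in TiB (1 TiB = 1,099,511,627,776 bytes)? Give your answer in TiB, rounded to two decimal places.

722.05 TiB

793.9 TB = 793.9 × 10^12 bytes = 793,900,000,000,000 bytes
1 TiB = 2^40 bytes = 1,099,511,627,776 bytes
793,900,000,000,000 / 1,099,511,627,776 = 722.05 TiB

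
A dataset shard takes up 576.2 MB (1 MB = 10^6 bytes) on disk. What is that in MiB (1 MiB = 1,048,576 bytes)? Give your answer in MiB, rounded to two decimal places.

576.2 MB = 576.2 × 10^6 bytes = 576,200,000 bytes
1 MiB = 1,048,576 bytes
576,200,000 / 1,048,576 = 549.51 MiB

549.51 MiB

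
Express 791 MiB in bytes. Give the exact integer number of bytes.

791 × 1,048,576 = 829,423,616 bytes  (1 MiB = 2^20 bytes)

829,423,616 bytes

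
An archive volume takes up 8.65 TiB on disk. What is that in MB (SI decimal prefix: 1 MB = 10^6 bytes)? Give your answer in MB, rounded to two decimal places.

9,510,775.58 MB

8.65 TiB = 8.65 × 2^40 bytes = 9,510,775,580,262.4 bytes
1 MB = 10^6 bytes = 1,000,000 bytes
9,510,775,580,262.4 / 1,000,000 = 9,510,775.58 MB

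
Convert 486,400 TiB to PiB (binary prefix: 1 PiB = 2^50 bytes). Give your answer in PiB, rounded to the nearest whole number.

486,400 TiB = 486,400 × 2^40 bytes = 534,802,455,750,246,400 bytes
1 PiB = 2^50 bytes = 1,125,899,906,842,624 bytes
534,802,455,750,246,400 / 1,125,899,906,842,624 = 475 PiB

475 PiB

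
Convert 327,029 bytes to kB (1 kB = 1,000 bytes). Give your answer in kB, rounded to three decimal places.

327.029 kB

327,029 bytes given.
1 kB = 1,000 bytes
327,029 / 1,000 = 327.029 kB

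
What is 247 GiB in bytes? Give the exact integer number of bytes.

265,214,230,528 bytes

247 × 1,073,741,824 = 265,214,230,528 bytes  (1 GiB = 2^30 bytes)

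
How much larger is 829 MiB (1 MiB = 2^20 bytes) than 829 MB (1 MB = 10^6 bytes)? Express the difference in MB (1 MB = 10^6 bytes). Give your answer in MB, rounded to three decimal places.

829 MiB = 829 × 1,048,576 = 869,269,504 bytes
829 MB = 829 × 1,000,000 = 829,000,000 bytes
difference = 40,269,504 bytes
40,269,504 / 1,000,000 = 40.270 MB

40.270 MB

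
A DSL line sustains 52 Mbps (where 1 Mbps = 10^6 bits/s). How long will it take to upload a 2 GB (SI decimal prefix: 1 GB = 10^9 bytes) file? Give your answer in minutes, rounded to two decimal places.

5.13 minutes

2 GB = 2,000,000,000 bytes = 16,000,000,000 bits
52 Mbps = 52,000,000 bits/s
time = 16,000,000,000 / 52,000,000 = 307.692 s
307.692 s / 60 = 5.13 minutes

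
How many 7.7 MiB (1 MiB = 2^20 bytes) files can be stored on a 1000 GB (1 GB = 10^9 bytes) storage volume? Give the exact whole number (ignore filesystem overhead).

Capacity: 1000 GB = 1,000,000,000,000 bytes
Per item: 7.7 MiB = 8,074,035.2 bytes
⌊1,000,000,000,000 / 8,074,035.2⌋ = 123,853

123,853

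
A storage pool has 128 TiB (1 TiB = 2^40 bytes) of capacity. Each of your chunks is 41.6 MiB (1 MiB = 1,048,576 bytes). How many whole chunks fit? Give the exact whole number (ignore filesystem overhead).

3,226,387

Capacity: 128 TiB = 140,737,488,355,328 bytes
Per item: 41.6 MiB = 43,620,761.6 bytes
⌊140,737,488,355,328 / 43,620,761.6⌋ = 3,226,387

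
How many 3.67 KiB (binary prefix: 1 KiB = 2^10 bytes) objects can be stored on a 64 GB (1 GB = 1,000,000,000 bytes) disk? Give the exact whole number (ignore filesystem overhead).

Capacity: 64 GB = 64,000,000,000 bytes
Per item: 3.67 KiB = 3,758.08 bytes
⌊64,000,000,000 / 3,758.08⌋ = 17,029,972

17,029,972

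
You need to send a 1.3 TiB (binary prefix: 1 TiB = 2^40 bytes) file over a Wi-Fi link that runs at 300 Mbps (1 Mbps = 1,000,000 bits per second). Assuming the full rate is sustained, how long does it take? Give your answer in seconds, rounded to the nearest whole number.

38,116 seconds

1.3 TiB = 1,429,365,116,108.8 bytes = 11,434,920,928,870.4 bits
300 Mbps = 300,000,000 bits/s
time = 11,434,920,928,870.4 / 300,000,000 = 38,116 s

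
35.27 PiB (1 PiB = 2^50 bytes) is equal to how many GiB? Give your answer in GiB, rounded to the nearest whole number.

36,983,276 GiB

35.27 PiB = 35.27 × 2^50 bytes = 39,710,489,714,339,348.48 bytes
1 GiB = 1,073,741,824 bytes
39,710,489,714,339,348.48 / 1,073,741,824 = 36,983,276 GiB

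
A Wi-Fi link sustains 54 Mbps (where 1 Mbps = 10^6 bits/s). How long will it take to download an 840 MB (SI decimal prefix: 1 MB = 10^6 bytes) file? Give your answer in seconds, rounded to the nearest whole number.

124 seconds

840 MB = 840,000,000 bytes = 6,720,000,000 bits
54 Mbps = 54,000,000 bits/s
time = 6,720,000,000 / 54,000,000 = 124 s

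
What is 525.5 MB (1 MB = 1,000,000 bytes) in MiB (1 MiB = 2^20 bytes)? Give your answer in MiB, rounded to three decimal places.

525.5 MB × 1,000,000 bytes/MB = 525,500,000 bytes
1 MiB = 2^20 bytes = 1,048,576 bytes
525,500,000 / 1,048,576 = 501.156 MiB

501.156 MiB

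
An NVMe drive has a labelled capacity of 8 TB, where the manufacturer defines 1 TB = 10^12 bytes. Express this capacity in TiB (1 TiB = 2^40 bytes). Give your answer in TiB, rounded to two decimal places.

8 TB = 8 × 10^12 bytes = 8,000,000,000,000 bytes
1 TiB = 1,099,511,627,776 bytes
8,000,000,000,000 / 1,099,511,627,776 = 7.28 TiB

7.28 TiB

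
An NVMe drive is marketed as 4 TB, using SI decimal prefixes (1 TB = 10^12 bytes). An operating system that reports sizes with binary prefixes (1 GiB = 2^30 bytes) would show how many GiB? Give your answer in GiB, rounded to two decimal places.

4 TB × 1,000,000,000,000 bytes/TB = 4,000,000,000,000 bytes
1 GiB = 1,073,741,824 bytes
4,000,000,000,000 / 1,073,741,824 = 3,725.29 GiB

3,725.29 GiB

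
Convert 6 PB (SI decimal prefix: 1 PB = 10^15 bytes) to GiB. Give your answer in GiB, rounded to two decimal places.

5,587,935.45 GiB

6 PB = 6 × 10^15 bytes = 6,000,000,000,000,000 bytes
1 GiB = 2^30 bytes = 1,073,741,824 bytes
6,000,000,000,000,000 / 1,073,741,824 = 5,587,935.45 GiB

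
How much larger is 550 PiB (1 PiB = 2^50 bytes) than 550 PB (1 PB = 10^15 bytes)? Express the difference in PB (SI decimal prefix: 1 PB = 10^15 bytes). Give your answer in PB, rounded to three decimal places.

550 PiB = 550 × 1,125,899,906,842,624 = 619,244,948,763,443,200 bytes
550 PB = 550 × 1,000,000,000,000,000 = 550,000,000,000,000,000 bytes
difference = 69,244,948,763,443,200 bytes
69,244,948,763,443,200 / 1,000,000,000,000,000 = 69.245 PB

69.245 PB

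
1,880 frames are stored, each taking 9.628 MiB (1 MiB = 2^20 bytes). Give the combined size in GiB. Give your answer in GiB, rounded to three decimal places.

Total = 1,880 × 9.628 MiB = 18100.64 MiB
= 18100.64 × 1,048,576 bytes = 18,979,896,688.64 bytes
1 GiB = 1,073,741,824 bytes
18,979,896,688.64 / 1,073,741,824 = 17.676 GiB

17.676 GiB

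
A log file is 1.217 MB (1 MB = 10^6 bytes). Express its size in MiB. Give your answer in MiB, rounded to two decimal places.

1.217 MB = 1.217 × 10^6 bytes = 1,217,000 bytes
1 MiB = 2^20 bytes = 1,048,576 bytes
1,217,000 / 1,048,576 = 1.16 MiB

1.16 MiB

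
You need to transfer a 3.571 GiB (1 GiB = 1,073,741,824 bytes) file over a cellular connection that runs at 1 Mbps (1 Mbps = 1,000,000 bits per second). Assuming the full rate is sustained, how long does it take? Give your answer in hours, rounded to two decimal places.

3.571 GiB = 3,834,332,053.504 bytes = 30,674,656,428.032 bits
1 Mbps = 1,000,000 bits/s
time = 30,674,656,428.032 / 1,000,000 = 30,674.6564 s
30,674.6564 s / 3600 = 8.52 hours

8.52 hours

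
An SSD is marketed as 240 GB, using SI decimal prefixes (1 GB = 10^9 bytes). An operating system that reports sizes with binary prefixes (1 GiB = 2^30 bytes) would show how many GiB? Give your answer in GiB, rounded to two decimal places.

223.52 GiB

240 GB = 240 × 10^9 bytes = 240,000,000,000 bytes
1 GiB = 2^30 bytes = 1,073,741,824 bytes
240,000,000,000 / 1,073,741,824 = 223.52 GiB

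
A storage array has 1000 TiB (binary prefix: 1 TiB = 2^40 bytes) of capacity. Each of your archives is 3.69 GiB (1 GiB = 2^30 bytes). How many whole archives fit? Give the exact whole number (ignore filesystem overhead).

277,506

Capacity: 1000 TiB = 1,099,511,627,776,000 bytes
Per item: 3.69 GiB = 3,962,107,330.56 bytes
⌊1,099,511,627,776,000 / 3,962,107,330.56⌋ = 277,506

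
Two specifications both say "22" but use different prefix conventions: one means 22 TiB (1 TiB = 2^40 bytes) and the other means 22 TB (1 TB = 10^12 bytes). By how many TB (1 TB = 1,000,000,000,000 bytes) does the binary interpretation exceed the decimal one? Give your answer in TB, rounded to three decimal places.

2.189 TB

22 TiB = 22 × 1,099,511,627,776 = 24,189,255,811,072 bytes
22 TB = 22 × 1,000,000,000,000 = 22,000,000,000,000 bytes
difference = 2,189,255,811,072 bytes
2,189,255,811,072 / 1,000,000,000,000 = 2.189 TB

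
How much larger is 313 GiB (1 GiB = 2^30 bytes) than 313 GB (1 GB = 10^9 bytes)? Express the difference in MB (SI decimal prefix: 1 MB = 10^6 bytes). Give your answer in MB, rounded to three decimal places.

313 GiB = 313 × 1,073,741,824 = 336,081,190,912 bytes
313 GB = 313 × 1,000,000,000 = 313,000,000,000 bytes
difference = 23,081,190,912 bytes
23,081,190,912 / 1,000,000 = 23,081.191 MB

23,081.191 MB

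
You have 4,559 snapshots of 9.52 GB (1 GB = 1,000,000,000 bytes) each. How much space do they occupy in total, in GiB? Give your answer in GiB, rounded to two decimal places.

Total = 4,559 × 9.52 GB = 43401.68 GB
= 43401.68 × 1,000,000,000 bytes = 43,401,680,000,000 bytes
1 GiB = 1,073,741,824 bytes
43,401,680,000,000 / 1,073,741,824 = 40,420.96 GiB

40,420.96 GiB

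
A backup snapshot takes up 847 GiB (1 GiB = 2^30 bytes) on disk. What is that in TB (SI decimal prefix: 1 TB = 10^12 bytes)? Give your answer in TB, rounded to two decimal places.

847 GiB = 847 × 2^30 bytes = 909,459,324,928 bytes
1 TB = 10^12 bytes = 1,000,000,000,000 bytes
909,459,324,928 / 1,000,000,000,000 = 0.91 TB

0.91 TB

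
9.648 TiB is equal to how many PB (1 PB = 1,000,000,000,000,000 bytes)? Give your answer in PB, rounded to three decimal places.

0.011 PB

9.648 TiB = 9.648 × 2^40 bytes = 10,608,088,184,782.848 bytes
1 PB = 10^15 bytes = 1,000,000,000,000,000 bytes
10,608,088,184,782.848 / 1,000,000,000,000,000 = 0.011 PB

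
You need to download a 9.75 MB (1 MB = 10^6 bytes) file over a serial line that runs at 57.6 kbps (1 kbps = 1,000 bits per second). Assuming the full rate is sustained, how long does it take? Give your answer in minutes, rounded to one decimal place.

22.6 minutes

9.75 MB = 9,750,000 bytes = 78,000,000 bits
57.6 kbps = 57,600 bits/s
time = 78,000,000 / 57,600 = 1,354.17 s
1,354.17 s / 60 = 22.6 minutes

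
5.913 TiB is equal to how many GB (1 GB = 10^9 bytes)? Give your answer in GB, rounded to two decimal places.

5.913 TiB = 5.913 × 2^40 bytes = 6,501,412,255,039.488 bytes
1 GB = 10^9 bytes = 1,000,000,000 bytes
6,501,412,255,039.488 / 1,000,000,000 = 6,501.41 GB

6,501.41 GB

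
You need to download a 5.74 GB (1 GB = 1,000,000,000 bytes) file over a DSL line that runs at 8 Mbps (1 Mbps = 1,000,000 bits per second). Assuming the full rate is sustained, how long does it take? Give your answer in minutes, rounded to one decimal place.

95.7 minutes

5.74 GB = 5,740,000,000 bytes = 45,920,000,000 bits
8 Mbps = 8,000,000 bits/s
time = 45,920,000,000 / 8,000,000 = 5,740.00 s
5,740.00 s / 60 = 95.7 minutes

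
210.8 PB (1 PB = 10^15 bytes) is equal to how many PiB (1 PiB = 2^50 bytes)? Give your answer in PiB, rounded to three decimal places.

210.8 PB = 210.8 × 10^15 bytes = 210,800,000,000,000,000 bytes
1 PiB = 2^50 bytes = 1,125,899,906,842,624 bytes
210,800,000,000,000,000 / 1,125,899,906,842,624 = 187.228 PiB

187.228 PiB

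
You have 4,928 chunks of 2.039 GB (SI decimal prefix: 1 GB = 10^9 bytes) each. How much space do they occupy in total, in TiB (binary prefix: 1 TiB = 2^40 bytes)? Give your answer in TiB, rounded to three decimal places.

9.139 TiB

Total = 4,928 × 2.039 GB = 10048.192 GB
= 10048.192 × 1,000,000,000 bytes = 10,048,192,000,000 bytes
1 TiB = 1,099,511,627,776 bytes
10,048,192,000,000 / 1,099,511,627,776 = 9.139 TiB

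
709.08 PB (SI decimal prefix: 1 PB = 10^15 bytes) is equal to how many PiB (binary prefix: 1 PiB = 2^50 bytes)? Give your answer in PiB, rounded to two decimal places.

709.08 PB = 709.08 × 10^15 bytes = 709,080,000,000,000,000 bytes
1 PiB = 1,125,899,906,842,624 bytes
709,080,000,000,000,000 / 1,125,899,906,842,624 = 629.79 PiB

629.79 PiB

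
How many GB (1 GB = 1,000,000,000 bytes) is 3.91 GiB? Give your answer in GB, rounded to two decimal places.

4.20 GB

3.91 GiB = 3.91 × 2^30 bytes = 4,198,330,531.84 bytes
1 GB = 1,000,000,000 bytes
4,198,330,531.84 / 1,000,000,000 = 4.20 GB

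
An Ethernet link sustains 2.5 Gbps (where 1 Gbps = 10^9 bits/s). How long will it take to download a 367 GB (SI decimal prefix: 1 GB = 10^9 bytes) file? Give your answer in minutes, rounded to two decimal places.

367 GB = 367,000,000,000 bytes = 2,936,000,000,000 bits
2.5 Gbps = 2,500,000,000 bits/s
time = 2,936,000,000,000 / 2,500,000,000 = 1,174.400 s
1,174.400 s / 60 = 19.57 minutes

19.57 minutes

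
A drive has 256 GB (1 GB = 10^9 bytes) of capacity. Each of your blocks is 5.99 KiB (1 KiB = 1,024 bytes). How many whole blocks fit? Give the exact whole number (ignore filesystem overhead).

Capacity: 256 GB = 256,000,000,000 bytes
Per item: 5.99 KiB = 6,133.76 bytes
⌊256,000,000,000 / 6,133.76⌋ = 41,736,227

41,736,227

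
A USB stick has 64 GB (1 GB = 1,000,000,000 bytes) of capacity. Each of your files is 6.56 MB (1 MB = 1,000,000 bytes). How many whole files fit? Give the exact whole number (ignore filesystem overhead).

9,756

Capacity: 64 GB = 64,000,000,000 bytes
Per item: 6.56 MB = 6,560,000 bytes
⌊64,000,000,000 / 6,560,000⌋ = 9,756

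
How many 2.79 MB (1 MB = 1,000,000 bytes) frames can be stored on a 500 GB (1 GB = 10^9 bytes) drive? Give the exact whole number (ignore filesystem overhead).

179,211

Capacity: 500 GB = 500,000,000,000 bytes
Per item: 2.79 MB = 2,790,000 bytes
⌊500,000,000,000 / 2,790,000⌋ = 179,211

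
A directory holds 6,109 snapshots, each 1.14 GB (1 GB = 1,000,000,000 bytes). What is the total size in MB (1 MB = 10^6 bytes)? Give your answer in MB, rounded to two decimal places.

6,964,260.00 MB

Total = 6,109 × 1.14 GB = 6964.26 GB
= 6964.26 × 1,000,000,000 bytes = 6,964,260,000,000 bytes
1 MB = 1,000,000 bytes
6,964,260,000,000 / 1,000,000 = 6,964,260.00 MB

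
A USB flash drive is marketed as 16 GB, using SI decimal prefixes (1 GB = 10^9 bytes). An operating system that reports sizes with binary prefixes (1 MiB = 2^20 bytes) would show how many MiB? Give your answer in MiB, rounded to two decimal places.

15,258.79 MiB

16 GB × 1,000,000,000 bytes/GB = 16,000,000,000 bytes
1 MiB = 1,048,576 bytes
16,000,000,000 / 1,048,576 = 15,258.79 MiB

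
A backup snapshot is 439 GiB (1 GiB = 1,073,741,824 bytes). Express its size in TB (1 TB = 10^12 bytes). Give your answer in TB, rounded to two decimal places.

439 GiB × 1,073,741,824 bytes/GiB = 471,372,660,736 bytes
1 TB = 1,000,000,000,000 bytes
471,372,660,736 / 1,000,000,000,000 = 0.47 TB

0.47 TB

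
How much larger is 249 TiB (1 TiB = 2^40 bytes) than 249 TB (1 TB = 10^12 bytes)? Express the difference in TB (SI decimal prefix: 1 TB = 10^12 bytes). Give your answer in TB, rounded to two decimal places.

24.78 TB

249 TiB = 249 × 1,099,511,627,776 = 273,778,395,316,224 bytes
249 TB = 249 × 1,000,000,000,000 = 249,000,000,000,000 bytes
difference = 24,778,395,316,224 bytes
24,778,395,316,224 / 1,000,000,000,000 = 24.78 TB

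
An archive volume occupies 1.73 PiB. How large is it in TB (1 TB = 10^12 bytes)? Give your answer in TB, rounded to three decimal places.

1,947.807 TB

1.73 PiB = 1.73 × 2^50 bytes = 1,947,806,838,837,739.52 bytes
1 TB = 10^12 bytes = 1,000,000,000,000 bytes
1,947,806,838,837,739.52 / 1,000,000,000,000 = 1,947.807 TB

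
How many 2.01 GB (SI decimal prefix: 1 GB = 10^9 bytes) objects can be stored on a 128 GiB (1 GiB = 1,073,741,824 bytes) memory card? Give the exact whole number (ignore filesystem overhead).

Capacity: 128 GiB = 137,438,953,472 bytes
Per item: 2.01 GB = 2,010,000,000 bytes
⌊137,438,953,472 / 2,010,000,000⌋ = 68

68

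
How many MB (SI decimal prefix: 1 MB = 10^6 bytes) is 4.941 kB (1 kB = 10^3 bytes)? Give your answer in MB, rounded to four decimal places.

0.0049 MB

4.941 kB × 1,000 bytes/kB = 4,941 bytes
1 MB = 10^6 bytes = 1,000,000 bytes
4,941 / 1,000,000 = 0.0049 MB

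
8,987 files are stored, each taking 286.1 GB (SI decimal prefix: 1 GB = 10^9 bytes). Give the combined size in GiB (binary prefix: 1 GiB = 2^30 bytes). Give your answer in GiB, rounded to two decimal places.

2,394,598.63 GiB

Total = 8,987 × 286.1 GB = 2571180.7 GB
= 2571180.7 × 1,000,000,000 bytes = 2,571,180,700,000,000 bytes
1 GiB = 1,073,741,824 bytes
2,571,180,700,000,000 / 1,073,741,824 = 2,394,598.63 GiB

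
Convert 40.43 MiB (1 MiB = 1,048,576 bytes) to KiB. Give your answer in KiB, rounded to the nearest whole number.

41,400 KiB

40.43 MiB = 40.43 × 2^20 bytes = 42,393,927.68 bytes
1 KiB = 1,024 bytes
42,393,927.68 / 1,024 = 41,400 KiB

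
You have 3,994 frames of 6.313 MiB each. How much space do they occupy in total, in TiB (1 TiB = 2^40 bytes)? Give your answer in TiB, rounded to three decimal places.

0.024 TiB

Total = 3,994 × 6.313 MiB = 25214.122 MiB
= 25214.122 × 1,048,576 bytes = 26,438,923,190.272 bytes
1 TiB = 1,099,511,627,776 bytes
26,438,923,190.272 / 1,099,511,627,776 = 0.024 TiB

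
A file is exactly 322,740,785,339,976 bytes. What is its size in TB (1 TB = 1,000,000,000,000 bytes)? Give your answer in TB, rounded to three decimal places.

322.741 TB

322,740,785,339,976 bytes given.
1 TB = 1,000,000,000,000 bytes
322,740,785,339,976 / 1,000,000,000,000 = 322.741 TB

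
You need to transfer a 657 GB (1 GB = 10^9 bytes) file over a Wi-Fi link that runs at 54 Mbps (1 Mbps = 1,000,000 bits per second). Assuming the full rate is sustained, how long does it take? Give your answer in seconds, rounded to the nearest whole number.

97,333 seconds

657 GB = 657,000,000,000 bytes = 5,256,000,000,000 bits
54 Mbps = 54,000,000 bits/s
time = 5,256,000,000,000 / 54,000,000 = 97,333 s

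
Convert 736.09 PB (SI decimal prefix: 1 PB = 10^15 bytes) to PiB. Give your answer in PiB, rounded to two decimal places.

653.78 PiB

736.09 PB = 736.09 × 10^15 bytes = 736,090,000,000,000,000 bytes
1 PiB = 2^50 bytes = 1,125,899,906,842,624 bytes
736,090,000,000,000,000 / 1,125,899,906,842,624 = 653.78 PiB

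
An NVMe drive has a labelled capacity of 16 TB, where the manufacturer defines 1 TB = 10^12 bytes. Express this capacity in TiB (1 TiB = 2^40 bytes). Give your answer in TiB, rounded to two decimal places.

16 TB × 1,000,000,000,000 bytes/TB = 16,000,000,000,000 bytes
1 TiB = 1,099,511,627,776 bytes
16,000,000,000,000 / 1,099,511,627,776 = 14.55 TiB

14.55 TiB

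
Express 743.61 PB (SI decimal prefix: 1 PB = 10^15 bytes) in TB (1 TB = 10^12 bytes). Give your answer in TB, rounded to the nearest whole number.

743,610 TB

743.61 PB × 1,000,000,000,000,000 bytes/PB = 743,610,000,000,000,000 bytes
1 TB = 1,000,000,000,000 bytes
743,610,000,000,000,000 / 1,000,000,000,000 = 743,610 TB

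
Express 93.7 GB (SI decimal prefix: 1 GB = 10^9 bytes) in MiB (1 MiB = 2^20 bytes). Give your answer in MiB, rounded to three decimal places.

93.7 GB × 1,000,000,000 bytes/GB = 93,700,000,000 bytes
1 MiB = 1,048,576 bytes
93,700,000,000 / 1,048,576 = 89,359.283 MiB

89,359.283 MiB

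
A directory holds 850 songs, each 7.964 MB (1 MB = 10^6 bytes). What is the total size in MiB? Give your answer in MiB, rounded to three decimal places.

Total = 850 × 7.964 MB = 6769.4 MB
= 6769.4 × 1,000,000 bytes = 6,769,400,000 bytes
1 MiB = 1,048,576 bytes
6,769,400,000 / 1,048,576 = 6,455.803 MiB

6,455.803 MiB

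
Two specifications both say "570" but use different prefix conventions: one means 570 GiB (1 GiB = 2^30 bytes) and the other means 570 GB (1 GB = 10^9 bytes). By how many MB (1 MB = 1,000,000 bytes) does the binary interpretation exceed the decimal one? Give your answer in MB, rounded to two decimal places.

42,032.84 MB

570 GiB = 570 × 1,073,741,824 = 612,032,839,680 bytes
570 GB = 570 × 1,000,000,000 = 570,000,000,000 bytes
difference = 42,032,839,680 bytes
42,032,839,680 / 1,000,000 = 42,032.84 MB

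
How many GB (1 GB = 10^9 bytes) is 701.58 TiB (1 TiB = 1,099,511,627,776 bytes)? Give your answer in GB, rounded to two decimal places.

701.58 TiB = 701.58 × 2^40 bytes = 771,395,367,815,086.08 bytes
1 GB = 1,000,000,000 bytes
771,395,367,815,086.08 / 1,000,000,000 = 771,395.37 GB

771,395.37 GB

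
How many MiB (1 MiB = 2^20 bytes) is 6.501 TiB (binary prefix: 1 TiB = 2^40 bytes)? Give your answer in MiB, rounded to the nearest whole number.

6,816,793 MiB

6.501 TiB = 6.501 × 2^40 bytes = 7,147,925,092,171.776 bytes
1 MiB = 1,048,576 bytes
7,147,925,092,171.776 / 1,048,576 = 6,816,793 MiB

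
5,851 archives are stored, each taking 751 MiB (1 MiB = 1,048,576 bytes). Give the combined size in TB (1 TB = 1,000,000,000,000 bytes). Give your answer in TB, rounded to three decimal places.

Total = 5,851 × 751 MiB = 4,394,101 MiB
= 4,394,101 × 1,048,576 bytes = 4,607,548,850,176 bytes
1 TB = 1,000,000,000,000 bytes
4,607,548,850,176 / 1,000,000,000,000 = 4.608 TB

4.608 TB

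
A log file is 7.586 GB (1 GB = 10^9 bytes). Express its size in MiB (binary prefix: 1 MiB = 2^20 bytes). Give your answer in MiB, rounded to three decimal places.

7,234.573 MiB

7.586 GB × 1,000,000,000 bytes/GB = 7,586,000,000 bytes
1 MiB = 2^20 bytes = 1,048,576 bytes
7,586,000,000 / 1,048,576 = 7,234.573 MiB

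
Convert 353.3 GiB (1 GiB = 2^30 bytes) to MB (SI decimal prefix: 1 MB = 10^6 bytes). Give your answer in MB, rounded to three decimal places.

353.3 GiB = 353.3 × 2^30 bytes = 379,352,986,419.2 bytes
1 MB = 10^6 bytes = 1,000,000 bytes
379,352,986,419.2 / 1,000,000 = 379,352.986 MB

379,352.986 MB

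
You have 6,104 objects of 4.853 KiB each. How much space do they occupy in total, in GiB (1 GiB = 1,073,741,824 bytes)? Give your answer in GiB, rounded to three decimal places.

Total = 6,104 × 4.853 KiB = 29622.712 KiB
= 29622.712 × 1,024 bytes = 30,333,657.088 bytes
1 GiB = 1,073,741,824 bytes
30,333,657.088 / 1,073,741,824 = 0.028 GiB

0.028 GiB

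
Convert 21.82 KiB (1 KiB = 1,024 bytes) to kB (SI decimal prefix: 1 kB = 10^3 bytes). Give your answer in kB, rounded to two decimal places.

22.34 kB

21.82 KiB = 21.82 × 2^10 bytes = 22,343.68 bytes
1 kB = 1,000 bytes
22,343.68 / 1,000 = 22.34 kB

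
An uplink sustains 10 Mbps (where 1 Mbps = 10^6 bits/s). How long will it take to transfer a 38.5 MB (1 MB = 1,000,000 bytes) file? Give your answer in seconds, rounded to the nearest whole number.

31 seconds

38.5 MB = 38,500,000 bytes = 308,000,000 bits
10 Mbps = 10,000,000 bits/s
time = 308,000,000 / 10,000,000 = 31 s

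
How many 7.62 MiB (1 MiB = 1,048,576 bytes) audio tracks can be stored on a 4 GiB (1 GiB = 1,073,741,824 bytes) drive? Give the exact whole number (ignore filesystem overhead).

Capacity: 4 GiB = 4,294,967,296 bytes
Per item: 7.62 MiB = 7,990,149.12 bytes
⌊4,294,967,296 / 7,990,149.12⌋ = 537

537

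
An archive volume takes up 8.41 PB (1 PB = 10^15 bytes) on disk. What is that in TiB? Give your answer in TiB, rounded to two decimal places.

8.41 PB × 1,000,000,000,000,000 bytes/PB = 8,410,000,000,000,000 bytes
1 TiB = 1,099,511,627,776 bytes
8,410,000,000,000,000 / 1,099,511,627,776 = 7,648.85 TiB

7,648.85 TiB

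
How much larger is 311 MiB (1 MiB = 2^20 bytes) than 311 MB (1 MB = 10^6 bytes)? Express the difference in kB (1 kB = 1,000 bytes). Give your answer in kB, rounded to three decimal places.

311 MiB = 311 × 1,048,576 = 326,107,136 bytes
311 MB = 311 × 1,000,000 = 311,000,000 bytes
difference = 15,107,136 bytes
15,107,136 / 1,000 = 15,107.136 kB

15,107.136 kB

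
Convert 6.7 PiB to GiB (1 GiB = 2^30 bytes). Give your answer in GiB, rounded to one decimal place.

6.7 PiB = 6.7 × 2^50 bytes = 7,543,529,375,845,580.8 bytes
1 GiB = 1,073,741,824 bytes
7,543,529,375,845,580.8 / 1,073,741,824 = 7,025,459.2 GiB

7,025,459.2 GiB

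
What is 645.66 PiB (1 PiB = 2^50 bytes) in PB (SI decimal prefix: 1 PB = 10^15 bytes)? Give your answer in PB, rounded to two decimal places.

726.95 PB

645.66 PiB = 645.66 × 2^50 bytes = 726,948,533,852,008,611.84 bytes
1 PB = 10^15 bytes = 1,000,000,000,000,000 bytes
726,948,533,852,008,611.84 / 1,000,000,000,000,000 = 726.95 PB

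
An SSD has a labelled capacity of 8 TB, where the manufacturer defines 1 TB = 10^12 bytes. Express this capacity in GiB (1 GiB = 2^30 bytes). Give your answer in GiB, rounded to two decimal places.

7,450.58 GiB

8 TB = 8 × 10^12 bytes = 8,000,000,000,000 bytes
1 GiB = 1,073,741,824 bytes
8,000,000,000,000 / 1,073,741,824 = 7,450.58 GiB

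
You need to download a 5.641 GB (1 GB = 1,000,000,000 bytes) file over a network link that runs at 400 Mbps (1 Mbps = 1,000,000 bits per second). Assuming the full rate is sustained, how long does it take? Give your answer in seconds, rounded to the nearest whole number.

113 seconds

5.641 GB = 5,641,000,000 bytes = 45,128,000,000 bits
400 Mbps = 400,000,000 bits/s
time = 45,128,000,000 / 400,000,000 = 113 s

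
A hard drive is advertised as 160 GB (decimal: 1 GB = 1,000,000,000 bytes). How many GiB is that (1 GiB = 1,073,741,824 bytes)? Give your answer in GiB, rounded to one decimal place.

149.0 GiB

160 GB × 1,000,000,000 bytes/GB = 160,000,000,000 bytes
1 GiB = 1,073,741,824 bytes
160,000,000,000 / 1,073,741,824 = 149.0 GiB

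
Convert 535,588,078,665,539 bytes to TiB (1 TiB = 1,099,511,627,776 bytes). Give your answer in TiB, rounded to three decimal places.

535,588,078,665,539 bytes given.
1 TiB = 2^40 bytes = 1,099,511,627,776 bytes
535,588,078,665,539 / 1,099,511,627,776 = 487.115 TiB

487.115 TiB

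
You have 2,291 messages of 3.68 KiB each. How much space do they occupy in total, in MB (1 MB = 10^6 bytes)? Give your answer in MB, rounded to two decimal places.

8.63 MB

Total = 2,291 × 3.68 KiB = 8430.88 KiB
= 8430.88 × 1,024 bytes = 8,633,221.12 bytes
1 MB = 1,000,000 bytes
8,633,221.12 / 1,000,000 = 8.63 MB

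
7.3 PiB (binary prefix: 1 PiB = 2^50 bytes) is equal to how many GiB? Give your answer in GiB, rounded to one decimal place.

7.3 PiB = 7.3 × 2^50 bytes = 8,219,069,319,951,155.2 bytes
1 GiB = 1,073,741,824 bytes
8,219,069,319,951,155.2 / 1,073,741,824 = 7,654,604.8 GiB

7,654,604.8 GiB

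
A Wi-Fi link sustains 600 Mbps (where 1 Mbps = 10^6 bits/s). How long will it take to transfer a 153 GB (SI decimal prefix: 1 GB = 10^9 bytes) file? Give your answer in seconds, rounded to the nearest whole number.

153 GB = 153,000,000,000 bytes = 1,224,000,000,000 bits
600 Mbps = 600,000,000 bits/s
time = 1,224,000,000,000 / 600,000,000 = 2,040 s

2,040 seconds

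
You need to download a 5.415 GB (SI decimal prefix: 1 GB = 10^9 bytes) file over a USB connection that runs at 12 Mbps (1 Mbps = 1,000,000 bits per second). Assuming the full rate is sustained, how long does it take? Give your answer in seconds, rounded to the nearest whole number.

3,610 seconds

5.415 GB = 5,415,000,000 bytes = 43,320,000,000 bits
12 Mbps = 12,000,000 bits/s
time = 43,320,000,000 / 12,000,000 = 3,610 s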